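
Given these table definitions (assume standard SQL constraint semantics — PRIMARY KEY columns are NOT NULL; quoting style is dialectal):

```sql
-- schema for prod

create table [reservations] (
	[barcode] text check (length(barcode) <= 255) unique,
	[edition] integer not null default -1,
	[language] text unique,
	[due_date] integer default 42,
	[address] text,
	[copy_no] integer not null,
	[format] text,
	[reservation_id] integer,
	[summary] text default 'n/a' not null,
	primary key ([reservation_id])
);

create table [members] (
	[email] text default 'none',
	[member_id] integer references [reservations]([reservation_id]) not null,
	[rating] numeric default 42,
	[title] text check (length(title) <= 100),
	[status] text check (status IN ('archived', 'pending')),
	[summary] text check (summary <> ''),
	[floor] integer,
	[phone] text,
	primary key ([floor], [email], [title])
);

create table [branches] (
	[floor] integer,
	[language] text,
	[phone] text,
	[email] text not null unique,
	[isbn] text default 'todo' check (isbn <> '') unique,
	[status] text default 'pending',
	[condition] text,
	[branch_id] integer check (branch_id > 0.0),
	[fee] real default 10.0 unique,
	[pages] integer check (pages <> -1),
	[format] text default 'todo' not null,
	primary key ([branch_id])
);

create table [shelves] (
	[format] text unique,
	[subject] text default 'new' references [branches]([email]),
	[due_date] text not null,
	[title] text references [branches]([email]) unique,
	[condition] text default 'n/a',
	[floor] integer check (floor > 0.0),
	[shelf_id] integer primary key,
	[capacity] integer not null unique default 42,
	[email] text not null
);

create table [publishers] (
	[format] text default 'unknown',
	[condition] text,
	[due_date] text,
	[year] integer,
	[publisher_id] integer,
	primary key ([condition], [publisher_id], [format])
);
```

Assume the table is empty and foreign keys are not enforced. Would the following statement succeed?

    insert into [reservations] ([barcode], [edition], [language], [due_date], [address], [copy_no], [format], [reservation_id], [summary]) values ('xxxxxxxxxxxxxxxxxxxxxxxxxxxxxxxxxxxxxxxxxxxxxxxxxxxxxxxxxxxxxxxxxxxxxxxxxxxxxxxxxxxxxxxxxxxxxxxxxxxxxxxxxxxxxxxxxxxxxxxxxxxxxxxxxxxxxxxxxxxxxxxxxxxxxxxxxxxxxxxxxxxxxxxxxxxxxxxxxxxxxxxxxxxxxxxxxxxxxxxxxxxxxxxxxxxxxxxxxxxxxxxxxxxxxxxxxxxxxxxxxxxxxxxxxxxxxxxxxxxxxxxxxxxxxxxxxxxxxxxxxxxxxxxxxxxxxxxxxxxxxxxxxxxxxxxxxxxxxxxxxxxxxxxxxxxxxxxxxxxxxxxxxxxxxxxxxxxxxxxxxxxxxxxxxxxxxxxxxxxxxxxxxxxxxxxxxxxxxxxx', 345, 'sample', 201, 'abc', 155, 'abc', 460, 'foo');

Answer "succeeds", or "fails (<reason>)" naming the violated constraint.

fails (CHECK on barcode)

The value 'xxxxxxxxxxxxxxxxxxxxxxxxxxxxxxxxxxxxxxxxxxxxxxxxxxxxxxxxxxxxxxxxxxxxxxxxxxxxxxxxxxxxxxxxxxxxxxxxxxxxxxxxxxxxxxxxxxxxxxxxxxxxxxxxxxxxxxxxxxxxxxxxxxxxxxxxxxxxxxxxxxxxxxxxxxxxxxxxxxxxxxxxxxxxxxxxxxxxxxxxxxxxxxxxxxxxxxxxxxxxxxxxxxxxxxxxxxxxxxxxxxxxxxxxxxxxxxxxxxxxxxxxxxxxxxxxxxxxxxxxxxxxxxxxxxxxxxxxxxxxxxxxxxxxxxxxxxxxxxxxxxxxxxxxxxxxxxxxxxxxxxxxxxxxxxxxxxxxxxxxxxxxxxxxxxxxxxxxxxxxxxxxxxxxxxxxxxxxxxxx' for barcode violates CHECK (length(barcode) <= 255).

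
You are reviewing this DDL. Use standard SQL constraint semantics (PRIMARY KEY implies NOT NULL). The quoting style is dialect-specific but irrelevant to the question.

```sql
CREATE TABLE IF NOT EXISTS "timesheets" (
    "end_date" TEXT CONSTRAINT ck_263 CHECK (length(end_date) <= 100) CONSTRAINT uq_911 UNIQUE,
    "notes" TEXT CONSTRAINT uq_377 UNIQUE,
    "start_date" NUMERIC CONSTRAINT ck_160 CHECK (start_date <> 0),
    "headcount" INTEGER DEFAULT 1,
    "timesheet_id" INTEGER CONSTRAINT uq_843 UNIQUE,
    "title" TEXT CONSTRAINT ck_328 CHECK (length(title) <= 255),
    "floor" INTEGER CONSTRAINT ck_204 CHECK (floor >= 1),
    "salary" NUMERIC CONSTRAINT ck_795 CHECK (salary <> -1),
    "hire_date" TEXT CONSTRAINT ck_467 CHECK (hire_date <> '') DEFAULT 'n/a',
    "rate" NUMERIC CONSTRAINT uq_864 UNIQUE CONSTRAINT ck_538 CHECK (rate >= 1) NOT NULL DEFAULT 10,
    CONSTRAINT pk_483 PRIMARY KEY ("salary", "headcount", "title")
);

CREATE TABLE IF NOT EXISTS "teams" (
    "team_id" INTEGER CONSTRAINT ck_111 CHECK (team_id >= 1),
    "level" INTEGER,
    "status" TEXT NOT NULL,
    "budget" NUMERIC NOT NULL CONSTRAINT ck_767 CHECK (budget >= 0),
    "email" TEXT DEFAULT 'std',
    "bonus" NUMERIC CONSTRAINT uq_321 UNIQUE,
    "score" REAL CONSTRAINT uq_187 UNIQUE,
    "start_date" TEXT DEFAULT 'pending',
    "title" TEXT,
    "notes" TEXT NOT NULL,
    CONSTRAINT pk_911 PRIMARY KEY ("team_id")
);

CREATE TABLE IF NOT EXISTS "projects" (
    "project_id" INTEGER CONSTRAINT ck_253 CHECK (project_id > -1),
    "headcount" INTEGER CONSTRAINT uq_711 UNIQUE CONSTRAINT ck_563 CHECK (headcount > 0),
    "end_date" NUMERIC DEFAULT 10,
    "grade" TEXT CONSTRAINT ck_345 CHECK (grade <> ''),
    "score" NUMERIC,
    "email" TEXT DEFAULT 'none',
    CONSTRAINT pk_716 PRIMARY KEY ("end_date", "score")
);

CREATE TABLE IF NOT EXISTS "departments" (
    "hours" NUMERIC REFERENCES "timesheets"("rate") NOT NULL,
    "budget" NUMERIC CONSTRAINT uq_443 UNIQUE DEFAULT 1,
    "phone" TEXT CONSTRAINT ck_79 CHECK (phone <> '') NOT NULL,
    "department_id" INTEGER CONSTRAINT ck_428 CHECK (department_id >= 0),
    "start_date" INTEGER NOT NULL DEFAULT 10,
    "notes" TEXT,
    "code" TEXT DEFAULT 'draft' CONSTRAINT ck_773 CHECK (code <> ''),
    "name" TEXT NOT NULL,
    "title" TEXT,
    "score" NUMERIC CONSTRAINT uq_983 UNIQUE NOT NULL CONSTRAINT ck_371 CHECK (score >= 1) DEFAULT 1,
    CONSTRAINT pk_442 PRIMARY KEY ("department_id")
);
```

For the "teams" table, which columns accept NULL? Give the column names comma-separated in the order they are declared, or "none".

level, email, bonus, score, start_date, title

- team_id: part of the PRIMARY KEY, which implies NOT NULL → not nullable.
- level: no NOT NULL constraint applies → nullable.
- status: declared NOT NULL → not nullable.
- budget: declared NOT NULL → not nullable.
- email: DEFAULT only fills an omitted column; an explicit NULL is still allowed → nullable.
- bonus: UNIQUE does not imply NOT NULL → nullable.
- score: UNIQUE does not imply NOT NULL → nullable.
- start_date: DEFAULT only fills an omitted column; an explicit NULL is still allowed → nullable.
- title: no NOT NULL constraint applies → nullable.
- notes: declared NOT NULL → not nullable.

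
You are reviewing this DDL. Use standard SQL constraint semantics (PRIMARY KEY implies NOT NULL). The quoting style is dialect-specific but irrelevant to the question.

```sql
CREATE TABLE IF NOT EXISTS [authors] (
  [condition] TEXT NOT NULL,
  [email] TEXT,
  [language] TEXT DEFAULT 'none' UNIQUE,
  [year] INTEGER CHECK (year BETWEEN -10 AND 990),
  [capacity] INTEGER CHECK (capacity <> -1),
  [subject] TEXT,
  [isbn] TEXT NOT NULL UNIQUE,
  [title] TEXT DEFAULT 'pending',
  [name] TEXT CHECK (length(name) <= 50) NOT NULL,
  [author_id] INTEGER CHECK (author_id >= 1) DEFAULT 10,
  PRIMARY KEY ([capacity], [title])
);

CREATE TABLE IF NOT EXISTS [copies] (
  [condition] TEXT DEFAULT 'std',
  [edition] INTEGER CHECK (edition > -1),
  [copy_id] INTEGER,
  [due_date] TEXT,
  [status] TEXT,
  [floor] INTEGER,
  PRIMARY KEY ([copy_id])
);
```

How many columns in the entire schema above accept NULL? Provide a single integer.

authors: 5 nullable (email, language, year, subject, author_id — PK (capacity, title) and explicit NOT NULL columns excluded).
copies: 5 nullable (condition, edition, due_date, status, floor — PK (copy_id) and explicit NOT NULL columns excluded).
Total: 5 + 5 = 10.

10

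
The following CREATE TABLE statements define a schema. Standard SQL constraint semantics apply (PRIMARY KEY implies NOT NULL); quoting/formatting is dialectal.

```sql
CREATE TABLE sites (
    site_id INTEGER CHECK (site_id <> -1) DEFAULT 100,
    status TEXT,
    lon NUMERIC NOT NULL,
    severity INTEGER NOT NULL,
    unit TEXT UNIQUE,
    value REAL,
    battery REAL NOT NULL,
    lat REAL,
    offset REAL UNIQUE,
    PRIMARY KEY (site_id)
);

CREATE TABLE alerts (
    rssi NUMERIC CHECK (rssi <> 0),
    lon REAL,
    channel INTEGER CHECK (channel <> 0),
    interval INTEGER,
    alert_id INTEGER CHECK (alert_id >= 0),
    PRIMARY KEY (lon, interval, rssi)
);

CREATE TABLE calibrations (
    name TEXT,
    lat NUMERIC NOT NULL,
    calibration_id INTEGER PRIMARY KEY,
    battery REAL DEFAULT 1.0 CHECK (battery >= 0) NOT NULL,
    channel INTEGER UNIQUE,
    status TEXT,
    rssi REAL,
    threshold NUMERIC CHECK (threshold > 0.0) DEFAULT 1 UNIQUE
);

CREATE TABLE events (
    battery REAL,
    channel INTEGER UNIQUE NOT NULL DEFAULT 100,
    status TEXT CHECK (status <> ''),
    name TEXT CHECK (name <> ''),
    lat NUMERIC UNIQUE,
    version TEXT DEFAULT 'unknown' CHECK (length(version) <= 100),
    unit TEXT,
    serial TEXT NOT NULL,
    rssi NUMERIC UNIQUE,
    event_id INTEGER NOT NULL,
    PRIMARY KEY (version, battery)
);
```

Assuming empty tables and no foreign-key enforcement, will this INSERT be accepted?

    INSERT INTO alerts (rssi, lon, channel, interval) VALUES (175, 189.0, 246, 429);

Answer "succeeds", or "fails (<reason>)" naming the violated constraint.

succeeds

NOT NULL columns: interval is supplied; lon is supplied; rssi is supplied.
CHECK constraints: 175 satisfies (rssi <> 0); 246 satisfies (channel <> 0).
No constraint is violated.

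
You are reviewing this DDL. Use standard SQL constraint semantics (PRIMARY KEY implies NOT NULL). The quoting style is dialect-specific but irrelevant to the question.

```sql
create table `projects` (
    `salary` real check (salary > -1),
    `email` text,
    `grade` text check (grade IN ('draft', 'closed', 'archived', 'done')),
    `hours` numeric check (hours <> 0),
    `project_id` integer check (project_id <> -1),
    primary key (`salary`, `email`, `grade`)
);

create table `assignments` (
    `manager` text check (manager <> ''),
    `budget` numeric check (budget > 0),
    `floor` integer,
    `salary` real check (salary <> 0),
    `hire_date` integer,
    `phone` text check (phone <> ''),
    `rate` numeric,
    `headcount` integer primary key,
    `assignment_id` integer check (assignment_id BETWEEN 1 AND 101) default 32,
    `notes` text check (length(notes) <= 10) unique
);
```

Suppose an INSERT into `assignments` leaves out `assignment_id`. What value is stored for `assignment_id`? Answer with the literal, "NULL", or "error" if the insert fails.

32

assignment_id has an explicit DEFAULT 32.
When the column is omitted from an INSERT, that default is used.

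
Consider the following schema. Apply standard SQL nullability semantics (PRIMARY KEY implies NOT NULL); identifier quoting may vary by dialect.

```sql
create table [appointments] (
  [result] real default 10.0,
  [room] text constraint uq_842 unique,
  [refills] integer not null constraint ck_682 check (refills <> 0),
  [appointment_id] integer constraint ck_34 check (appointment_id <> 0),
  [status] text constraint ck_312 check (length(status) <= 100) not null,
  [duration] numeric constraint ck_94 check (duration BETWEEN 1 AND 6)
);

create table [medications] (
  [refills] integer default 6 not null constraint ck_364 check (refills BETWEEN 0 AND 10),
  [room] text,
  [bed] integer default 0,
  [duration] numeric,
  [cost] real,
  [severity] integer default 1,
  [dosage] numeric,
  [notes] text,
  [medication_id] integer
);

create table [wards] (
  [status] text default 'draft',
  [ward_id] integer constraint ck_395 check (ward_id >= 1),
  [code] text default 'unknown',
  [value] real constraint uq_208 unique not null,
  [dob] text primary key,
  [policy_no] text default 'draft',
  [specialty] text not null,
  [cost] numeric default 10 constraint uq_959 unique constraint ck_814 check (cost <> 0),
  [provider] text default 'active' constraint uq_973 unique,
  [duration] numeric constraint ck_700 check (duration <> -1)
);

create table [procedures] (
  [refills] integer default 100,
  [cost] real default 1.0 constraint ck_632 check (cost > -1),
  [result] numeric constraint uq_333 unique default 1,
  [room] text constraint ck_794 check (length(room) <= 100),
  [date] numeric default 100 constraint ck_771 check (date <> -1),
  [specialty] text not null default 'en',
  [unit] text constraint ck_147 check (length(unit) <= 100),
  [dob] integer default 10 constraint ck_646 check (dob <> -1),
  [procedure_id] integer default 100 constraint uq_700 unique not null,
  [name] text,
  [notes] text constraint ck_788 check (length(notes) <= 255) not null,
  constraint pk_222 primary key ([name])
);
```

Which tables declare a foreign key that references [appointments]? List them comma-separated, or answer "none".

none

No REFERENCES clause anywhere in the schema names appointments.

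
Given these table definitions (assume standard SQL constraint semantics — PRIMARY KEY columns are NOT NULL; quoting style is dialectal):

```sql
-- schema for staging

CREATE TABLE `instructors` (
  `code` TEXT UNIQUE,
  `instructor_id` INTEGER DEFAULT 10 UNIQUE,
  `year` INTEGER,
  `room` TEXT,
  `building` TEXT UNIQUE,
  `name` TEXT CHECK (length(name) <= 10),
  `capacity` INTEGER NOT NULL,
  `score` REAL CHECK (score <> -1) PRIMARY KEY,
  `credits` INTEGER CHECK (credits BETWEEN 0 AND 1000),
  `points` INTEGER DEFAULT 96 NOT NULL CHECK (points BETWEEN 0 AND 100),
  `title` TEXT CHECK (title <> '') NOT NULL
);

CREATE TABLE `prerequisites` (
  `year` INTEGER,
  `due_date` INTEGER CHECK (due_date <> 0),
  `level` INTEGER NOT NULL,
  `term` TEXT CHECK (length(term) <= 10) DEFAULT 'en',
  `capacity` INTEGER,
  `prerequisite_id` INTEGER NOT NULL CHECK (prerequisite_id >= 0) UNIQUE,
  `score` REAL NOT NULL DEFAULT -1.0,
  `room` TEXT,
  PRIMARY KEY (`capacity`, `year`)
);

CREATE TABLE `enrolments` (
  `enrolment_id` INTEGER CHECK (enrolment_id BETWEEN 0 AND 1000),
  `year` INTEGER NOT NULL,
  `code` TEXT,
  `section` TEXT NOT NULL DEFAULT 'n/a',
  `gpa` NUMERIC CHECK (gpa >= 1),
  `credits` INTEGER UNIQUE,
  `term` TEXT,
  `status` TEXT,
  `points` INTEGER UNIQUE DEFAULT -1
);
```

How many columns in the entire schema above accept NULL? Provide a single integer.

17

instructors: 7 nullable (code, instructor_id, year, room, building, name, credits — PK (score) and explicit NOT NULL columns excluded).
prerequisites: 3 nullable (due_date, term, room — PK (capacity, year) and explicit NOT NULL columns excluded).
enrolments: 7 nullable (enrolment_id, code, gpa, credits, term, status, points — PK none and explicit NOT NULL columns excluded).
Total: 7 + 3 + 7 = 17.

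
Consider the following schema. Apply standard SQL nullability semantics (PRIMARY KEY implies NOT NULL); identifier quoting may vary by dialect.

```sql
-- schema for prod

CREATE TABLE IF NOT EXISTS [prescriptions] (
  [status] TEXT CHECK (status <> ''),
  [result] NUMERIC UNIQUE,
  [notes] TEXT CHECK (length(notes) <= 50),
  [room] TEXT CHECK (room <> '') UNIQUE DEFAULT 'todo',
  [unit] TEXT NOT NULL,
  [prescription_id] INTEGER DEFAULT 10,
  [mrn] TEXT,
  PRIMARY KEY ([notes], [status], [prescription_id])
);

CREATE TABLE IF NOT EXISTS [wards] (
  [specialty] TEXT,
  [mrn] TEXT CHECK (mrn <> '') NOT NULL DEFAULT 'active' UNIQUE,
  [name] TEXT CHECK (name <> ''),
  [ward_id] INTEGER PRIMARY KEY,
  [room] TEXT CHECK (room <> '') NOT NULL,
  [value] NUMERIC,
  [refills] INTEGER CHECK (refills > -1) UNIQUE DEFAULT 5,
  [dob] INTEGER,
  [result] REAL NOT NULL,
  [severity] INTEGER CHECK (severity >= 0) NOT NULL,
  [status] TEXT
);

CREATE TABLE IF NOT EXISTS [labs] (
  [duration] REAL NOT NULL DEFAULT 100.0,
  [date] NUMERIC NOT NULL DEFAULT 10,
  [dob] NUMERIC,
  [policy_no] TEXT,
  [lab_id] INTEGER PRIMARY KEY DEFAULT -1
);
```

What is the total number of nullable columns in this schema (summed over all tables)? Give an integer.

11

prescriptions: 3 nullable (result, room, mrn — PK (notes, status, prescription_id) and explicit NOT NULL columns excluded).
wards: 6 nullable (specialty, name, value, refills, dob, status — PK (ward_id) and explicit NOT NULL columns excluded).
labs: 2 nullable (dob, policy_no — PK (lab_id) and explicit NOT NULL columns excluded).
Total: 3 + 6 + 2 = 11.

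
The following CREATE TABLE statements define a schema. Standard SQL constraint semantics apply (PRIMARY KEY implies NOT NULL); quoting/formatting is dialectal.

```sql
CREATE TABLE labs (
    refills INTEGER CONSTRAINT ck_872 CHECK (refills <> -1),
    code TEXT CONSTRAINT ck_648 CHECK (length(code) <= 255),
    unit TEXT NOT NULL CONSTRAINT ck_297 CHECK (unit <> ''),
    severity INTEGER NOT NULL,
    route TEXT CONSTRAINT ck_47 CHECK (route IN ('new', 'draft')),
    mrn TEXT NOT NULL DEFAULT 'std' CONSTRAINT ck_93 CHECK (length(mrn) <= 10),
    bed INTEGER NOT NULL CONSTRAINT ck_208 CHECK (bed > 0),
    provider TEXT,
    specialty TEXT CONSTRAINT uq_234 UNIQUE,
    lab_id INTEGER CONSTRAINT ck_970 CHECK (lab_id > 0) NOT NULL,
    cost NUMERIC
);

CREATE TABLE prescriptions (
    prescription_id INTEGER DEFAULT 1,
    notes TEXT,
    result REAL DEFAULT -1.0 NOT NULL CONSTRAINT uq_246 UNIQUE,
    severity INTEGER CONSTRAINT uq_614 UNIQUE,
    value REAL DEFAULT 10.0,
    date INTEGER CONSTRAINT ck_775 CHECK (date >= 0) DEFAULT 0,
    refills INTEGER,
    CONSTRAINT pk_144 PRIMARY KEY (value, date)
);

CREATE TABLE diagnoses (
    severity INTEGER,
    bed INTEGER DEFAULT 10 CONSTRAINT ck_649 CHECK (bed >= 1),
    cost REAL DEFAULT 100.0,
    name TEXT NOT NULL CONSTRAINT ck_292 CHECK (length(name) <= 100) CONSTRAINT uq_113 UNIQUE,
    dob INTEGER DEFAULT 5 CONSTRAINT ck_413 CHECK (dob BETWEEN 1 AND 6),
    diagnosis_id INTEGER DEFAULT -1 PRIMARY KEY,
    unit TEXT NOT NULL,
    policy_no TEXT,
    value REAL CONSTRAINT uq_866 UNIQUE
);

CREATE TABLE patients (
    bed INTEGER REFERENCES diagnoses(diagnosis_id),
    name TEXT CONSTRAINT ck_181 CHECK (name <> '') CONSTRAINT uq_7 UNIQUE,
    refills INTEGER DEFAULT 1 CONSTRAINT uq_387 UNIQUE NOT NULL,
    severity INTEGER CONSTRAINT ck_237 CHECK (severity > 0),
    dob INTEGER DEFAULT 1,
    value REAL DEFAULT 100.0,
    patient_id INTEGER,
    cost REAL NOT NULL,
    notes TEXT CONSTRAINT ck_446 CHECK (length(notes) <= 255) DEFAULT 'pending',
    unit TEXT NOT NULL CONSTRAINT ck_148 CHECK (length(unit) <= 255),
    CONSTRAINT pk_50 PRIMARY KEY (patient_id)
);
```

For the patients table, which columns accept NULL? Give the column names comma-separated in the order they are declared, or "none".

- bed: a foreign key column may be NULL unless separately constrained → nullable.
- name: CHECK does not forbid NULL (a CHECK constraint passes when its expression is NULL) → nullable.
- refills: declared NOT NULL → not nullable.
- severity: CHECK does not forbid NULL (a CHECK constraint passes when its expression is NULL) → nullable.
- dob: DEFAULT only fills an omitted column; an explicit NULL is still allowed → nullable.
- value: DEFAULT only fills an omitted column; an explicit NULL is still allowed → nullable.
- patient_id: part of the PRIMARY KEY, which implies NOT NULL → not nullable.
- cost: declared NOT NULL → not nullable.
- notes: CHECK does not forbid NULL (a CHECK constraint passes when its expression is NULL) → nullable.
- unit: declared NOT NULL → not nullable.

bed, name, severity, dob, value, notes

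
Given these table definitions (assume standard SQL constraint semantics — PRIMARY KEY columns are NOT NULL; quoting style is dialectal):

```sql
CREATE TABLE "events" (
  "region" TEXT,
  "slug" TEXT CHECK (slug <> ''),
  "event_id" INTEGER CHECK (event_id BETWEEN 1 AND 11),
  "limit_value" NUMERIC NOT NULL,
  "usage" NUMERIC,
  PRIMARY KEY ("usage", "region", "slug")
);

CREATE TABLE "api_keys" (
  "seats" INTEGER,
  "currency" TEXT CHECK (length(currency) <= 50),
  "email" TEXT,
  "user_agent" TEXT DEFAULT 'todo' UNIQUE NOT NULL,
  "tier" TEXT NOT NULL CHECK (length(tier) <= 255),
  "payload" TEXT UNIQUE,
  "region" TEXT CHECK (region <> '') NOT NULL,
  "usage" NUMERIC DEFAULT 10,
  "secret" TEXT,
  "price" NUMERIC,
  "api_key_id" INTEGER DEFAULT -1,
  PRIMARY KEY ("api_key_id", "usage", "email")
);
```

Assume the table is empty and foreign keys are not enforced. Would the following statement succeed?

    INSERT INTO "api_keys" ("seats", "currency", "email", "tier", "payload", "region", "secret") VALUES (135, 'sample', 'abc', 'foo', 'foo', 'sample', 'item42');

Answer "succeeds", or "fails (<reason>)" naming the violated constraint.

succeeds

NOT NULL columns: api_key_id defaults to -1; email is supplied; region is supplied; tier is supplied; usage defaults to 10; user_agent defaults to 'todo'.
CHECK constraints: 'sample' satisfies (length(currency) <= 50); 'foo' satisfies (length(tier) <= 255); 'sample' satisfies (region <> '').
No constraint is violated.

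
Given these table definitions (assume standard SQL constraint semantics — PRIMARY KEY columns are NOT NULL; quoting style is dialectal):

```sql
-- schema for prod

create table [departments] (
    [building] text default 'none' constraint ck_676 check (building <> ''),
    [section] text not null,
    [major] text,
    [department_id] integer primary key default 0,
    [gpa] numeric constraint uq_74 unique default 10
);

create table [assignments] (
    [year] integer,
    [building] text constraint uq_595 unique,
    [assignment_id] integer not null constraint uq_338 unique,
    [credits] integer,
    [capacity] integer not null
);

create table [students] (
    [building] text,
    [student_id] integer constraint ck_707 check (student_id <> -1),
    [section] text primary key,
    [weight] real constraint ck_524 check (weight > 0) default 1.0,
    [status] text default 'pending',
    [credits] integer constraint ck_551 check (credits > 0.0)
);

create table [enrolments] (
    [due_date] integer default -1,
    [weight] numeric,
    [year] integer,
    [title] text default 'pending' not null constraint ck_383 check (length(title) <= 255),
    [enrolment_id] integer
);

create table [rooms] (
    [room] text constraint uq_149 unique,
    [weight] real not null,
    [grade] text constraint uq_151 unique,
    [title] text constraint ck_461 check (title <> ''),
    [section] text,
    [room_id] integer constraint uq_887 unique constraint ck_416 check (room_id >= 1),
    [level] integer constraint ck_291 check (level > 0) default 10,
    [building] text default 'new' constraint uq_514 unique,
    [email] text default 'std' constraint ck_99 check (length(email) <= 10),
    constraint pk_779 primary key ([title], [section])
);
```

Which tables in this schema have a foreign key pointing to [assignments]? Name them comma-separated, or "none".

No REFERENCES clause anywhere in the schema names assignments.

none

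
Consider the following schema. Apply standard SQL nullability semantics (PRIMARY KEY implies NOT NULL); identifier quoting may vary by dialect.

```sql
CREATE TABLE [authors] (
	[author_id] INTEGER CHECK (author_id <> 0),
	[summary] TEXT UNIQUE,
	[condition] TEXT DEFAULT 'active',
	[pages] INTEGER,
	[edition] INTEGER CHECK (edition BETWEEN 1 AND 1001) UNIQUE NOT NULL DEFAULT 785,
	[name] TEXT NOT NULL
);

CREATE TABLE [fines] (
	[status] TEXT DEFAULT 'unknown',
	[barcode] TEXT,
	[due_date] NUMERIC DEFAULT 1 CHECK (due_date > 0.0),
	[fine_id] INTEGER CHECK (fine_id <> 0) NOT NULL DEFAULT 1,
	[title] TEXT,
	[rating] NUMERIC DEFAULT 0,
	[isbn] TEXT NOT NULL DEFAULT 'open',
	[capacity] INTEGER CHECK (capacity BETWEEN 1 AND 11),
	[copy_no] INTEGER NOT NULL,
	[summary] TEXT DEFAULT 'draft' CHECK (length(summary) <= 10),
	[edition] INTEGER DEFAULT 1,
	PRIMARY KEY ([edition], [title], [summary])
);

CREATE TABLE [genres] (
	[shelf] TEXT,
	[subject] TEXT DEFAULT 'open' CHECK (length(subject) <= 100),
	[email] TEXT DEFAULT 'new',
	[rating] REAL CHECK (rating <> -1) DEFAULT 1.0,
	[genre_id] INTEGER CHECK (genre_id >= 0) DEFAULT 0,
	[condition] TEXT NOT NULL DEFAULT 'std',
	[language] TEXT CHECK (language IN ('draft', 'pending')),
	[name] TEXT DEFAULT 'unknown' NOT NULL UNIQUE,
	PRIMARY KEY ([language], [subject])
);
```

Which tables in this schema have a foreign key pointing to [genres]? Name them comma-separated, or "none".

No REFERENCES clause anywhere in the schema names genres.

none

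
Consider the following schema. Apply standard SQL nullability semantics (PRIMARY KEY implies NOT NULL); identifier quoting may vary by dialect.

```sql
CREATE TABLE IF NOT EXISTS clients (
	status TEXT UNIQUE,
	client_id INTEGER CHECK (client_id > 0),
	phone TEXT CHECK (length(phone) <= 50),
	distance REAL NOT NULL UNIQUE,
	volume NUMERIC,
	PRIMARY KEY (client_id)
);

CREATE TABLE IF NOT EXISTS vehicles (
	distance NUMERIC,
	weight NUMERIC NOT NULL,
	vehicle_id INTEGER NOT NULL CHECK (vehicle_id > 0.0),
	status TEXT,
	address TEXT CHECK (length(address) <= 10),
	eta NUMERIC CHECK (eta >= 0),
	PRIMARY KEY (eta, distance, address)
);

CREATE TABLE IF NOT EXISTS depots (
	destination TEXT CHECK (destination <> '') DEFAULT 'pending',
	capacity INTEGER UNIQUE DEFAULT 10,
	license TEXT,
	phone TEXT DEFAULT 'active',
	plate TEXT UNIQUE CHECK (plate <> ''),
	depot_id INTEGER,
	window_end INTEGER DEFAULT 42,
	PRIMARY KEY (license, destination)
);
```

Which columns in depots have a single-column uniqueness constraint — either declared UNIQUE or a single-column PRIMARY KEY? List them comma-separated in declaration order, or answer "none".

capacity, plate

- destination: part of a composite PRIMARY KEY — only the tuple is unique, not this column on its own.
- capacity: declared UNIQUE → unique.
- license: part of a composite PRIMARY KEY — only the tuple is unique, not this column on its own.
- phone: no UNIQUE or single-column PK constraint.
- plate: declared UNIQUE → unique.
- depot_id: no UNIQUE or single-column PK constraint.
- window_end: no UNIQUE or single-column PK constraint.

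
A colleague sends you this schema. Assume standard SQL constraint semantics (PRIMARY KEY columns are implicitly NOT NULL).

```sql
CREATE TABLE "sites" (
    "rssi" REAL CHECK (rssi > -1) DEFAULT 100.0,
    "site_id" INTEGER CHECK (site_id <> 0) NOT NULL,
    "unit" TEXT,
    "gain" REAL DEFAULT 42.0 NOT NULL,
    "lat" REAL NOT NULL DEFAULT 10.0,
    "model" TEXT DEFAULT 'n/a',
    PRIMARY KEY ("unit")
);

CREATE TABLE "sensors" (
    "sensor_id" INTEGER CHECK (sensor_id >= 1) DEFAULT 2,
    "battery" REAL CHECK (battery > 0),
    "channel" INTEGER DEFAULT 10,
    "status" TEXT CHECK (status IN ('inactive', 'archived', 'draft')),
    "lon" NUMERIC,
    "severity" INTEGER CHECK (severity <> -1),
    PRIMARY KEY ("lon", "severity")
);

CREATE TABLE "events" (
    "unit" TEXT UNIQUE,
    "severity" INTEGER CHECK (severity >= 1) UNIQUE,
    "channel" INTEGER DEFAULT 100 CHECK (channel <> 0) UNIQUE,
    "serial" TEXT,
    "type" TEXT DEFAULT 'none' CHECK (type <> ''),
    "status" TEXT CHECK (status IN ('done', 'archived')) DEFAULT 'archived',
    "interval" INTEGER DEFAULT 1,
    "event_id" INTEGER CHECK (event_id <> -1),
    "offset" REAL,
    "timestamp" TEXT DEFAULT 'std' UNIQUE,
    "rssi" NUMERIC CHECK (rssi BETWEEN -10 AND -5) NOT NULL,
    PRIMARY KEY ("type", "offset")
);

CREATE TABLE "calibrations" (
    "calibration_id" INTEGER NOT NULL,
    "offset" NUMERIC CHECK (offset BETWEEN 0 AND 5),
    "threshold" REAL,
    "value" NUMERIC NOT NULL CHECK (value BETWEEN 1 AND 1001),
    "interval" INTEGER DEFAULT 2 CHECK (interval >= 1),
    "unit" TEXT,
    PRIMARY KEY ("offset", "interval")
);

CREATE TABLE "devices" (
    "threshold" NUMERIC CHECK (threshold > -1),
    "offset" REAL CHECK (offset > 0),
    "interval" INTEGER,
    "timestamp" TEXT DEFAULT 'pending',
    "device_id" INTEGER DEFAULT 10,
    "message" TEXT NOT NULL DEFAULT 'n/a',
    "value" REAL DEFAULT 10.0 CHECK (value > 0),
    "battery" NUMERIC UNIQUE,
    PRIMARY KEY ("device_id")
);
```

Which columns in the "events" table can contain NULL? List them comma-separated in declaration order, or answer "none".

unit, severity, channel, serial, status, interval, event_id, timestamp

- unit: UNIQUE does not imply NOT NULL → nullable.
- severity: CHECK does not forbid NULL (a CHECK constraint passes when its expression is NULL) → nullable.
- channel: CHECK does not forbid NULL (a CHECK constraint passes when its expression is NULL) → nullable.
- serial: no NOT NULL constraint applies → nullable.
- type: part of the PRIMARY KEY, which implies NOT NULL → not nullable.
- status: CHECK does not forbid NULL (a CHECK constraint passes when its expression is NULL) → nullable.
- interval: DEFAULT only fills an omitted column; an explicit NULL is still allowed → nullable.
- event_id: CHECK does not forbid NULL (a CHECK constraint passes when its expression is NULL) → nullable.
- offset: part of the PRIMARY KEY, which implies NOT NULL → not nullable.
- timestamp: UNIQUE does not imply NOT NULL → nullable.
- rssi: declared NOT NULL → not nullable.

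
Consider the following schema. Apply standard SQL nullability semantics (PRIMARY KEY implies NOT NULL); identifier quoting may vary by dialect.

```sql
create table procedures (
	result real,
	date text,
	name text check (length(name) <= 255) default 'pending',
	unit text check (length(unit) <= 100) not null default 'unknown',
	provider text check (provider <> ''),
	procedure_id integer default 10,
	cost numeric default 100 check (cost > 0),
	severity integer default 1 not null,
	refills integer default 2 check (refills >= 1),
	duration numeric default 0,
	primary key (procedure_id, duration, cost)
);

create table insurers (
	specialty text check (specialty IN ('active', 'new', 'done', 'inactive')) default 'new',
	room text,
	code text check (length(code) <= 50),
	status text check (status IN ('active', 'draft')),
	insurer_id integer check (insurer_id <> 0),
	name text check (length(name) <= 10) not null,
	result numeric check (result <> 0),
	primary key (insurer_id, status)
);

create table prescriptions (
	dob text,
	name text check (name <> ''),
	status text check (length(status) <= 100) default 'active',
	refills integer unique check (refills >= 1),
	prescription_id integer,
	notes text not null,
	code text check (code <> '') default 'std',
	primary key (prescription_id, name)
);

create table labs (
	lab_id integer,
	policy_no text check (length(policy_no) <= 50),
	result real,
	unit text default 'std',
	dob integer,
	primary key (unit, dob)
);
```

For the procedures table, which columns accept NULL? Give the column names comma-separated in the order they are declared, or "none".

- result: no NOT NULL constraint applies → nullable.
- date: no NOT NULL constraint applies → nullable.
- name: CHECK does not forbid NULL (a CHECK constraint passes when its expression is NULL) → nullable.
- unit: declared NOT NULL → not nullable.
- provider: CHECK does not forbid NULL (a CHECK constraint passes when its expression is NULL) → nullable.
- procedure_id: part of the PRIMARY KEY, which implies NOT NULL → not nullable.
- cost: part of the PRIMARY KEY, which implies NOT NULL → not nullable.
- severity: declared NOT NULL → not nullable.
- refills: CHECK does not forbid NULL (a CHECK constraint passes when its expression is NULL) → nullable.
- duration: part of the PRIMARY KEY, which implies NOT NULL → not nullable.

result, date, name, provider, refills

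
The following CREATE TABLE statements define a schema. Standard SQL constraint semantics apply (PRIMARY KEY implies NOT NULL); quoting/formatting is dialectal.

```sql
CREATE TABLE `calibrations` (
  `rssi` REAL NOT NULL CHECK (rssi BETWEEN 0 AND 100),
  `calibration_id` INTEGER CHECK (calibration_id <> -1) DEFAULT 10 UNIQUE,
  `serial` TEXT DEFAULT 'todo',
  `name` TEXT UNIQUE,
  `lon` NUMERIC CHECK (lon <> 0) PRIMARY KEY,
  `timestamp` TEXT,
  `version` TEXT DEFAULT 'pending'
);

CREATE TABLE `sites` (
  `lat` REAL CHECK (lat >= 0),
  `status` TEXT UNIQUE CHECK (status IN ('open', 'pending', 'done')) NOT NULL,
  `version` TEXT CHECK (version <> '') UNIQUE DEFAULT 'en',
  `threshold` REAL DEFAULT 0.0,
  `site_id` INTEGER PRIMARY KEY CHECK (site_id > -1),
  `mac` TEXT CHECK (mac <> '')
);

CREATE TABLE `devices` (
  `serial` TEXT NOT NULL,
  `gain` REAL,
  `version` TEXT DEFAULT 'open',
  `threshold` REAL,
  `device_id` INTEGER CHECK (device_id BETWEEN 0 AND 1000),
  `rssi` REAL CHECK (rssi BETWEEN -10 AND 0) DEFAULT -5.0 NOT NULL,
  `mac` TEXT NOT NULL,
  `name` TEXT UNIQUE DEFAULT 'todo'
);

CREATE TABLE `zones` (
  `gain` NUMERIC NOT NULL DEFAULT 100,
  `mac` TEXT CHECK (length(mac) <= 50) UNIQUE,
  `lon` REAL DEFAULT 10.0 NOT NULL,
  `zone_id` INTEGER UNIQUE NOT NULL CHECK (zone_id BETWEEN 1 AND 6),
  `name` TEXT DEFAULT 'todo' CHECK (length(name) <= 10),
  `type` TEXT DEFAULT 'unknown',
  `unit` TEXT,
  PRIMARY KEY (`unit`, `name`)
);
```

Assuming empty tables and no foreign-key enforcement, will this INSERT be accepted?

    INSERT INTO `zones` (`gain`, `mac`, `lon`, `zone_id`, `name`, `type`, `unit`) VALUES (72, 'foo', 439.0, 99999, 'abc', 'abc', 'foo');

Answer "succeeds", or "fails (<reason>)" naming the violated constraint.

The value 99999 for zone_id violates CHECK (zone_id BETWEEN 1 AND 6).

fails (CHECK on zone_id)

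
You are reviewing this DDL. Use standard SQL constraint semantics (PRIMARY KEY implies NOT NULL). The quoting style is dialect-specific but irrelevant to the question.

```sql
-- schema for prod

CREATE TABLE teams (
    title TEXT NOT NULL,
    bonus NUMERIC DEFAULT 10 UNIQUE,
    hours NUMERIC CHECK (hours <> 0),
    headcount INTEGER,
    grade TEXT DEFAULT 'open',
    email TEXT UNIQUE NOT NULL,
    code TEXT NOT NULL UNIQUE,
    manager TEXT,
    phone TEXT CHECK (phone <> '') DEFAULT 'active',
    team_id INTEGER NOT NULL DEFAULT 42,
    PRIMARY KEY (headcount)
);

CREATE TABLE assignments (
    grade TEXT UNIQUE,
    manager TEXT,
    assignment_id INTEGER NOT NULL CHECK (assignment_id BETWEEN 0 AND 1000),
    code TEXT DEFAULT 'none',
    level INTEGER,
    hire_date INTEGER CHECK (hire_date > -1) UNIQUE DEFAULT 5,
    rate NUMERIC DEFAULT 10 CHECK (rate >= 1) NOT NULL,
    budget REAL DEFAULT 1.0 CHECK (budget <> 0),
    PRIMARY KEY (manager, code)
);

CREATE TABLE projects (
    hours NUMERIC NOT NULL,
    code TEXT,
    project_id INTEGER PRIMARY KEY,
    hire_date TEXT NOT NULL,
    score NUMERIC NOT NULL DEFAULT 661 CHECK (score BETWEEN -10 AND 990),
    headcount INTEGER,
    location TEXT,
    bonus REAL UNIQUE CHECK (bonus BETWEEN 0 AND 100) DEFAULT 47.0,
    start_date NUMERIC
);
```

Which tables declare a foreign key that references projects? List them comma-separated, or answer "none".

No REFERENCES clause anywhere in the schema names projects.

none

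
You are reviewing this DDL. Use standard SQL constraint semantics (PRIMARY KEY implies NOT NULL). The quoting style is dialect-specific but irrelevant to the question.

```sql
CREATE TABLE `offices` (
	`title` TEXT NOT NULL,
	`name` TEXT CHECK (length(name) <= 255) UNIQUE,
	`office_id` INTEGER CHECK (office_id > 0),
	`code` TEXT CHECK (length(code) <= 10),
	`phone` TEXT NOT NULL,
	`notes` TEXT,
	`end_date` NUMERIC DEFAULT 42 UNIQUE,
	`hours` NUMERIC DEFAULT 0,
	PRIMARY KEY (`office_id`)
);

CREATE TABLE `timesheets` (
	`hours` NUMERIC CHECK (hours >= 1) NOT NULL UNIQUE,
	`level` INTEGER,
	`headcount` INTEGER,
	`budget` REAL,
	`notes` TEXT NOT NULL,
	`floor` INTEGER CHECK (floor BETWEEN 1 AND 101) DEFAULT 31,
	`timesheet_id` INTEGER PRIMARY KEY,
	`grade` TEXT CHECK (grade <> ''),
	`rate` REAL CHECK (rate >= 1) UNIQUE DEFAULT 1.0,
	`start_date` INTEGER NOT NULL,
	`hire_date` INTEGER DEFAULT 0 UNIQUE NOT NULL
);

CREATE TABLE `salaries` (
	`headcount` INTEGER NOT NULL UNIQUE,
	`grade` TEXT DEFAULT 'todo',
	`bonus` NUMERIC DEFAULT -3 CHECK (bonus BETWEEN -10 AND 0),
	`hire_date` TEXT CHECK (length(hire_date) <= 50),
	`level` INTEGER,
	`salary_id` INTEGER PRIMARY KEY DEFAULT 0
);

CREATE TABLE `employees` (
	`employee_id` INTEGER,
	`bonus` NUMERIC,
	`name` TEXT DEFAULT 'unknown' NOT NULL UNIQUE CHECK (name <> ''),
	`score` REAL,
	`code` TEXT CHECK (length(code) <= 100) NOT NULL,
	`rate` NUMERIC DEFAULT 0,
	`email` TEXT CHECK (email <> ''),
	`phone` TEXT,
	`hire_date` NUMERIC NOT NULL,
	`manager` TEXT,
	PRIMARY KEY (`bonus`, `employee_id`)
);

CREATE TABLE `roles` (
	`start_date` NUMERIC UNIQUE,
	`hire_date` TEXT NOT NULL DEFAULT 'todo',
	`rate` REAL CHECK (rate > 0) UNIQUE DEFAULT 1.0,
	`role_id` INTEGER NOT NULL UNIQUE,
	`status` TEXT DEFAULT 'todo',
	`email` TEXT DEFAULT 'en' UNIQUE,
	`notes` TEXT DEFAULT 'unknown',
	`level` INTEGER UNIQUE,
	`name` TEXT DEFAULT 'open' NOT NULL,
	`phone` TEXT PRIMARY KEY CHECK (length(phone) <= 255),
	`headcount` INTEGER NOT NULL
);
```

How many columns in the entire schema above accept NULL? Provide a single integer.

offices: 5 nullable (name, code, notes, end_date, hours — PK (office_id) and explicit NOT NULL columns excluded).
timesheets: 6 nullable (level, headcount, budget, floor, grade, rate — PK (timesheet_id) and explicit NOT NULL columns excluded).
salaries: 4 nullable (grade, bonus, hire_date, level — PK (salary_id) and explicit NOT NULL columns excluded).
employees: 5 nullable (score, rate, email, phone, manager — PK (bonus, employee_id) and explicit NOT NULL columns excluded).
roles: 6 nullable (start_date, rate, status, email, notes, level — PK (phone) and explicit NOT NULL columns excluded).
Total: 5 + 6 + 4 + 5 + 6 = 26.

26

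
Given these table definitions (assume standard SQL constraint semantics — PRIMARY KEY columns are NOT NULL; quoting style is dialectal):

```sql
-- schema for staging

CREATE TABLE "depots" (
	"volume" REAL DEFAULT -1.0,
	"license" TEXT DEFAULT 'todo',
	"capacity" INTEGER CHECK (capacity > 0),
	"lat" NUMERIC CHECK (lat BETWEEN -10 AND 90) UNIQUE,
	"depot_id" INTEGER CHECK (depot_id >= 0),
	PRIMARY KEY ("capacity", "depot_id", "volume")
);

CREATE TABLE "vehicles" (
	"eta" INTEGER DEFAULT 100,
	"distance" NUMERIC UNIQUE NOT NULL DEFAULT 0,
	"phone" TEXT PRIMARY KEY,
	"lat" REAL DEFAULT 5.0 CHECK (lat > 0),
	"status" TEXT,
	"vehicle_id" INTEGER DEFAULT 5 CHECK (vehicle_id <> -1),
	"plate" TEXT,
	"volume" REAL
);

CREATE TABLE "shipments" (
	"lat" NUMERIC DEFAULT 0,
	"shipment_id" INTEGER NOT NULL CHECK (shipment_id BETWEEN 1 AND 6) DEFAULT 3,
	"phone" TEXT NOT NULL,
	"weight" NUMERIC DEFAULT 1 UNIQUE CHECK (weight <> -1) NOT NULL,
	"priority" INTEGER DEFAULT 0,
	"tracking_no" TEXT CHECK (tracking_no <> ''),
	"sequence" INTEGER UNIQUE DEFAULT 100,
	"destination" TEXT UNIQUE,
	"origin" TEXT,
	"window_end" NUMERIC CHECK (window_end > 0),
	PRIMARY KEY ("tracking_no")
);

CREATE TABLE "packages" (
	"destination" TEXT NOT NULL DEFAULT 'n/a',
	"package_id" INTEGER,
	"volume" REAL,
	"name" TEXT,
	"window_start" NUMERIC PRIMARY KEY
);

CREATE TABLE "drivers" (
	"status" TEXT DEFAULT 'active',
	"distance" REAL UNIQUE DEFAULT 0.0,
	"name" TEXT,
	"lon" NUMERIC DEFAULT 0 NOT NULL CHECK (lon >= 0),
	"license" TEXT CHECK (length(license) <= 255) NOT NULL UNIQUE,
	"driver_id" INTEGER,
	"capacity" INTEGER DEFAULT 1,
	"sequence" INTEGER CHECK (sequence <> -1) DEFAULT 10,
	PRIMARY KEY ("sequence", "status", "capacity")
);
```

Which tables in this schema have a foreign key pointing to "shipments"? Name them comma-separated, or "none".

No REFERENCES clause anywhere in the schema names shipments.

none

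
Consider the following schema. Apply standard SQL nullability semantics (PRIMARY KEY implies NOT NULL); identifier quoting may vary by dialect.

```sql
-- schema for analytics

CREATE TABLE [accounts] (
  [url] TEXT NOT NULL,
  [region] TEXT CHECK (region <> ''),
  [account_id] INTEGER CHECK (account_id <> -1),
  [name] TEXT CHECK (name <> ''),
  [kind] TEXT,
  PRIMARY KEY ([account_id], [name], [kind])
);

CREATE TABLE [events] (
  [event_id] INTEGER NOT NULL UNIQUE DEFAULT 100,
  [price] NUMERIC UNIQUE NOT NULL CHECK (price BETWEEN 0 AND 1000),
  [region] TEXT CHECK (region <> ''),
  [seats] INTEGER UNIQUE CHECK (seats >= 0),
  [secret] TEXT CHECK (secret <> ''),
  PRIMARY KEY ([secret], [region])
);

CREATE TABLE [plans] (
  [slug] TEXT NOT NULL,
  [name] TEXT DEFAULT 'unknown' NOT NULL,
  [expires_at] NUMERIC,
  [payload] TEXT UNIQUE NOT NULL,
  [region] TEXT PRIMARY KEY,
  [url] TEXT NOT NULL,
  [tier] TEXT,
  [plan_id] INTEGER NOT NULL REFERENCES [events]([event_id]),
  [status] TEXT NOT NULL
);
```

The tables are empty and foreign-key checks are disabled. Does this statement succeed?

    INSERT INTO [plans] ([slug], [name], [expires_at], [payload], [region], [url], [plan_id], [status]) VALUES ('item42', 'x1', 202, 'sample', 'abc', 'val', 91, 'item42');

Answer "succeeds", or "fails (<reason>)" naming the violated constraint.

NOT NULL columns: name is supplied; payload is supplied; plan_id is supplied; region is supplied; slug is supplied; status is supplied; url is supplied.
No constraint is violated.

succeeds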